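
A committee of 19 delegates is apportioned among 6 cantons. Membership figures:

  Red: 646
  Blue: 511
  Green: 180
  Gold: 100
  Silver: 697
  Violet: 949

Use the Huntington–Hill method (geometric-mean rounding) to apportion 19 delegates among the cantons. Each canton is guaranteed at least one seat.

Red 4, Blue 3, Green 1, Gold 1, Silver 4, Violet 6

With divisor 165: modified quotas Red 3.915, Blue 3.097, Green 1.091, Gold 0.606, Silver 4.224, Violet 5.752.
Geometric-mean thresholds: Red √(3·4)=3.464, Blue √(3·4)=3.464, Green √(1·2)=1.414, Gold (min 1), Silver √(4·5)=4.472, Violet √(5·6)=5.477.
Each quota rounded against its threshold gives Red 4, Blue 3, Green 1, Gold 1, Silver 4, Violet 6 (total 19).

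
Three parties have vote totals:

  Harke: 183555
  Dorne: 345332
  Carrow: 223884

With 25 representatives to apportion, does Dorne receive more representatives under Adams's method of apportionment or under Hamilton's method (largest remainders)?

Adams: Harke 6, Dorne 11, Carrow 8.
Hamilton: Harke 6, Dorne 12, Carrow 7.
Dorne gets 11 under Adams and 12 under Hamilton.

Hamilton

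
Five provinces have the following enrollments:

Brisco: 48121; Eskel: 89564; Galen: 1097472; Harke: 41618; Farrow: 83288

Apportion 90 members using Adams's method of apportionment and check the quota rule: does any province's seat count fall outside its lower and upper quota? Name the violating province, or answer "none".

Standard quotas: Brisco 3.184, Eskel 5.927, Galen 72.623, Harke 2.754, Farrow 5.511.
Adams allocation: Brisco 4, Eskel 6, Galen 71, Harke 3, Farrow 6.
Galen has quota 72.623 (lower 72, upper 73) but receives 71 — outside the quota interval.

Galen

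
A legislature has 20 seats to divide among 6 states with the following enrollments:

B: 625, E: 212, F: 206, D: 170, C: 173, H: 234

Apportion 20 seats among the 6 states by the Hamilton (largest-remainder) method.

Total 1620; standard divisor 1620/20 = 81.
Standard quotas: B 7.716, E 2.617, F 2.543, D 2.099, C 2.136, H 2.889.
Lower quotas: B 7, E 2, F 2, D 2, C 2, H 2 (sum 17, leaving 3 seats).
Remainders in descending order: H 0.889, B 0.716, E 0.617, F 0.543, C 0.136, D 0.099.
The surplus seats go to H, B, E.

B 8, E 3, F 2, D 2, C 2, H 3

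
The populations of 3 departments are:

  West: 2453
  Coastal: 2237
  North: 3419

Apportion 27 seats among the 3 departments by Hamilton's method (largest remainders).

Standard divisor: 8109 ÷ 27 ≈ 300.333.
Standard quotas: West 8.168, Coastal 7.448, North 11.384.
Lower quotas: West 8, Coastal 7, North 11 (sum 26, leaving 1 seat).
Remainders in descending order: Coastal 0.448, North 0.384, West 0.168.
The surplus seat goes to Coastal.

West 8, Coastal 8, North 11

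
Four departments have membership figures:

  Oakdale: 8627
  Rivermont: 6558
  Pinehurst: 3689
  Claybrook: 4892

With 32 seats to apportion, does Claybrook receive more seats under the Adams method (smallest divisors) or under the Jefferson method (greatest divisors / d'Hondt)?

Adams: Oakdale 11, Rivermont 9, Pinehurst 5, Claybrook 7.
Jefferson: Oakdale 12, Rivermont 9, Pinehurst 5, Claybrook 6.
Claybrook gets 7 under Adams and 6 under Jefferson.

Adams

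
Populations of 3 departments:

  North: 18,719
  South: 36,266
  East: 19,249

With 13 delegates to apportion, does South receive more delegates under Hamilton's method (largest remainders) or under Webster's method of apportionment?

Hamilton: North 3, South 6, East 4.
Webster: North 3, South 7, East 3.
South gets 6 under Hamilton and 7 under Webster.

Webster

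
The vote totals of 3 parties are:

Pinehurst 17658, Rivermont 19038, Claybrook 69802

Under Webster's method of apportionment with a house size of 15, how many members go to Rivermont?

Standard divisor 106498/15 ≈ 7099.867; standard quotas: Pinehurst 2.487, Rivermont 2.681, Claybrook 9.831.
Rounding to the nearest integer gives Pinehurst 2, Rivermont 3, Claybrook 10 — total 15, matching the house size, so no adjustment is needed.
Rivermont receives 3.

3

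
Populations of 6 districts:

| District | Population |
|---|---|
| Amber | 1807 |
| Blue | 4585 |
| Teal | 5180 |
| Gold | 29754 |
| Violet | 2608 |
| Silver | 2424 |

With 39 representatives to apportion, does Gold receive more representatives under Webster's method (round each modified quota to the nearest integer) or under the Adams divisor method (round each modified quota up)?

Webster

Webster: Amber 2, Blue 4, Teal 4, Gold 25, Violet 2, Silver 2.
Adams: Amber 2, Blue 4, Teal 5, Gold 23, Violet 3, Silver 2.
Gold gets 25 under Webster and 23 under Adams.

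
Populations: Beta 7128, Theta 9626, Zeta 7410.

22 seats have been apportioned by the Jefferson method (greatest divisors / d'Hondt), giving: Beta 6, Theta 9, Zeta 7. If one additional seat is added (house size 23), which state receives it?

Priority for the next seat is population ÷ (current seats + 1).
Priorities: Beta 1018.286, Theta 962.600, Zeta 926.250.
Highest priority: Beta.

Beta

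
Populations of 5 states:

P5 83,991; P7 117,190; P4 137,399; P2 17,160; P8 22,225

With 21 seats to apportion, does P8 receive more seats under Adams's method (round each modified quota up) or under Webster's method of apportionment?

Adams: P5 5, P7 6, P4 7, P2 1, P8 2.
Webster: P5 5, P7 6, P4 8, P2 1, P8 1.
P8 gets 2 under Adams and 1 under Webster.

Adams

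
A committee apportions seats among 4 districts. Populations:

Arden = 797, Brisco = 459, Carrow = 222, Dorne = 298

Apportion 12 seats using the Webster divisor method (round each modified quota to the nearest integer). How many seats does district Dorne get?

Standard divisor 1776/12 ≈ 148; standard quotas: Arden 5.385, Brisco 3.101, Carrow 1.500, Dorne 2.014.
Rounding to the nearest integer gives Arden 5, Brisco 3, Carrow 2, Dorne 2 — total 12, matching the house size, so no adjustment is needed.
Dorne receives 2.

2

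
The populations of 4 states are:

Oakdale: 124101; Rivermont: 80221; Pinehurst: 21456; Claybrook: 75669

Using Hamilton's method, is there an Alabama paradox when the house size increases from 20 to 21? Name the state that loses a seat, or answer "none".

At 20 seats: Oakdale 8, Rivermont 5, Pinehurst 2, Claybrook 5.
At 21 seats: Oakdale 9, Rivermont 6, Pinehurst 1, Claybrook 5.
Pinehurst drops from 2 to 1.

Pinehurst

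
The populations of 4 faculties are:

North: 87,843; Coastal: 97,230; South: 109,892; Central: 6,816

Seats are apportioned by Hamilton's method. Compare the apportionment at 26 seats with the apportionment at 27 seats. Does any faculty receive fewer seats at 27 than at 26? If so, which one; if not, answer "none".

At 26 seats: North 8, Coastal 8, South 9, Central 1.
At 27 seats: North 8, Coastal 9, South 10, Central 0.
Central drops from 1 to 0.

Central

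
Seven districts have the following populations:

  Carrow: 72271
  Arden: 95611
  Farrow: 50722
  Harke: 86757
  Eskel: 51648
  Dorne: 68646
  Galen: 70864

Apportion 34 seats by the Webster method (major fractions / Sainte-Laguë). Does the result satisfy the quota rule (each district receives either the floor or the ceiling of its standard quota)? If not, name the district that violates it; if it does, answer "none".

Standard quotas: Carrow 4.949, Arden 6.547, Farrow 3.473, Harke 5.941, Eskel 3.537, Dorne 4.701, Galen 4.853.
Webster allocation: Carrow 5, Arden 6, Farrow 3, Harke 6, Eskel 4, Dorne 5, Galen 5.
Every allocation lies between the lower and upper quota.

none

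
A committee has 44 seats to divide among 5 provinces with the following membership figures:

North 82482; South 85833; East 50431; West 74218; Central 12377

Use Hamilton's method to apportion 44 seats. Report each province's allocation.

Standard divisor: 305341 ÷ 44 ≈ 6939.568.
Standard quotas: North 11.8858, South 12.3686, East 7.2672, West 10.6949, Central 1.7835.
Lower quotas: North 11, South 12, East 7, West 10, Central 1 (sum 41, leaving 3 seats).
Remainders in descending order: North 0.8858, Central 0.7835, West 0.6949, South 0.3686, East 0.2672.
Largest remainders: North, Central, West receive the extra seats.

North: 12, South: 12, East: 7, West: 11, Central: 2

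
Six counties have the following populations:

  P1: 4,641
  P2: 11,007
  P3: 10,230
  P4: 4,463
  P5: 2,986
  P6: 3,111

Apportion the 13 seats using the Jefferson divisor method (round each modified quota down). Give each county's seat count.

Standard divisor 36438/13 ≈ 2802.923; standard quotas: P1 1.656, P2 3.927, P3 3.650, P4 1.592, P5 1.065, P6 1.110.
Rounding down gives 1, 3, 3, 1, 1, 1 = 10 seats, so the divisor must be adjusted.
With modified divisor 2280: modified quotas P1 2.036, P2 4.828, P3 4.487, P4 1.957, P5 1.310, P6 1.364.
Rounding down: P1 2, P2 4, P3 4, P4 1, P5 1, P6 1 (total 13).

P1: 2, P2: 4, P3: 4, P4: 1, P5: 1, P6: 1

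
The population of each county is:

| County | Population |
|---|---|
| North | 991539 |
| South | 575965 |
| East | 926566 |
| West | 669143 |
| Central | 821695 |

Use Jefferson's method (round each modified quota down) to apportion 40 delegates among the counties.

North=10; South=6; East=9; West=7; Central=8

Standard divisor 3984908/40 ≈ 99622.7; standard quotas: North 9.953, South 5.781, East 9.301, West 6.717, Central 8.248.
Rounding down gives 9, 5, 9, 6, 8 = 37 seats, so the divisor must be adjusted.
With modified divisor 94100: modified quotas North 10.537, South 6.121, East 9.847, West 7.111, Central 8.732.
Rounding down: North 10, South 6, East 9, West 7, Central 8 (total 40).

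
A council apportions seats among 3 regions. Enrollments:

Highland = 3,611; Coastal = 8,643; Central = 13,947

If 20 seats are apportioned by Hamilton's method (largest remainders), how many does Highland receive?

3

Standard divisor: 26201 ÷ 20 ≈ 1310.05.
Standard quotas: Highland 2.7564, Coastal 6.5975, Central 10.6462.
Lower quotas: Highland 2, Coastal 6, Central 10 (sum 18, leaving 2 seats).
Remainders in descending order: Highland 0.7564, Central 0.6462, Coastal 0.5975.
Largest remainders: Highland, Central receive the extra seats.
Highland receives 3.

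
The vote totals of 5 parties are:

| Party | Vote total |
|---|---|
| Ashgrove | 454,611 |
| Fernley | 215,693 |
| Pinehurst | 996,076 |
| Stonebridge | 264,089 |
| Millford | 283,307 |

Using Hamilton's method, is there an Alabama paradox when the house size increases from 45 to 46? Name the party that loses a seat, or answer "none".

At 45 seats: Ashgrove 9, Fernley 5, Pinehurst 20, Stonebridge 5, Millford 6.
At 46 seats: Ashgrove 9, Fernley 4, Pinehurst 21, Stonebridge 6, Millford 6.
Fernley drops from 5 to 4.

Fernley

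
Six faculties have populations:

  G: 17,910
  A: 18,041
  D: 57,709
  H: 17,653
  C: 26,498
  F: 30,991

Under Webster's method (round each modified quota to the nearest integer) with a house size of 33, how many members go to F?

Standard divisor 168802/33 ≈ 5115.212; standard quotas: G 3.501, A 3.527, D 11.282, H 3.451, C 5.180, F 6.059.
Rounding to the nearest integer gives G 4, A 4, D 11, H 3, C 5, F 6 — total 33, matching the house size, so no adjustment is needed.
F receives 6.

6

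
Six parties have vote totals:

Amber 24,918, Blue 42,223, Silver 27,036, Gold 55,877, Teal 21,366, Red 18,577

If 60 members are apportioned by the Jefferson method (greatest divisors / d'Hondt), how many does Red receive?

Standard divisor 189997/60 ≈ 3166.617; standard quotas: Amber 7.869, Blue 13.334, Silver 8.538, Gold 17.646, Teal 6.747, Red 5.867.
Rounding down gives 7, 13, 8, 17, 6, 5 = 56 seats, so the divisor must be adjusted.
With modified divisor 3030: modified quotas Amber 8.224, Blue 13.935, Silver 8.923, Gold 18.441, Teal 7.051, Red 6.131.
Rounding down: Amber 8, Blue 13, Silver 8, Gold 18, Teal 7, Red 6 (total 60).
Red receives 6.

6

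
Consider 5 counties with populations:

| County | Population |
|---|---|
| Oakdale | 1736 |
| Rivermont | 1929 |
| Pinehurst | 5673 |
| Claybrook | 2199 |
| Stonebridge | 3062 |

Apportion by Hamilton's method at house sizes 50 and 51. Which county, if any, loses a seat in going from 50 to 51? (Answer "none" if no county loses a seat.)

Claybrook

At 50 seats: Oakdale 6, Rivermont 7, Pinehurst 19, Claybrook 8, Stonebridge 10.
At 51 seats: Oakdale 6, Rivermont 7, Pinehurst 20, Claybrook 7, Stonebridge 11.
Claybrook drops from 8 to 7.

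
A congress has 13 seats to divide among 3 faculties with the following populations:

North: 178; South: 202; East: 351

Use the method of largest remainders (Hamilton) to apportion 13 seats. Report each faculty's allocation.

Standard divisor: 731 ÷ 13 ≈ 56.231.
Standard quotas: North 3.166, South 3.592, East 6.242.
Lower quotas: North 3, South 3, East 6 (sum 12, leaving 1 seat).
Remainders in descending order: South 0.592, East 0.242, North 0.166.
Largest remainder: South receives the extra seat.

North: 3, South: 4, East: 6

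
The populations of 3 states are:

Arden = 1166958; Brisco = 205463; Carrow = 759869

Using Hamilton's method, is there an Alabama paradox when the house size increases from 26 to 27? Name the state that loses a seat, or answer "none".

At 26 seats: Arden 14, Brisco 3, Carrow 9.
At 27 seats: Arden 15, Brisco 2, Carrow 10.
Brisco drops from 3 to 2.

Brisco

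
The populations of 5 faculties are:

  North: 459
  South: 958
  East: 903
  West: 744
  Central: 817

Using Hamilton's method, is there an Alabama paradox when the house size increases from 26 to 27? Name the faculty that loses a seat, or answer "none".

none

At 26 seats: North 3, South 6, East 6, West 5, Central 6.
At 27 seats: North 3, South 7, East 6, West 5, Central 6.
No faculty's allocation decreased.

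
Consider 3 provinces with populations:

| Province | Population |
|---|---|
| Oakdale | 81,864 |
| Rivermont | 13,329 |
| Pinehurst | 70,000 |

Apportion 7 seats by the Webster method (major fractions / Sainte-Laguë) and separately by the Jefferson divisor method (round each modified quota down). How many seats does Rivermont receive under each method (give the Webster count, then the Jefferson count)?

Webster: Oakdale 3, Rivermont 1, Pinehurst 3.
Jefferson: Oakdale 4, Rivermont 0, Pinehurst 3.
Rivermont gets 1 under Webster and 0 under Jefferson.

1 and 0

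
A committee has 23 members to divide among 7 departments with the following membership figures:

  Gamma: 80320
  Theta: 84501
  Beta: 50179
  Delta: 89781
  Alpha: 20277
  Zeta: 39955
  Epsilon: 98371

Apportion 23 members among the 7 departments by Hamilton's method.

Gamma: 4, Theta: 4, Beta: 3, Delta: 4, Alpha: 1, Zeta: 2, Epsilon: 5

The standard divisor is 463384/23 ≈ 20147.13.
Standard quotas: Gamma 3.9867, Theta 4.1942, Beta 2.4906, Delta 4.4563, Alpha 1.0064, Zeta 1.9832, Epsilon 4.8826.
Lower quotas: Gamma 3, Theta 4, Beta 2, Delta 4, Alpha 1, Zeta 1, Epsilon 4 (sum 19, leaving 4 seats).
Remainders in descending order: Gamma 0.9867, Zeta 0.9832, Epsilon 0.8826, Beta 0.4906, Delta 0.4563, Theta 0.1942, Alpha 0.0064.
The surplus seats go to Gamma, Zeta, Epsilon, Beta.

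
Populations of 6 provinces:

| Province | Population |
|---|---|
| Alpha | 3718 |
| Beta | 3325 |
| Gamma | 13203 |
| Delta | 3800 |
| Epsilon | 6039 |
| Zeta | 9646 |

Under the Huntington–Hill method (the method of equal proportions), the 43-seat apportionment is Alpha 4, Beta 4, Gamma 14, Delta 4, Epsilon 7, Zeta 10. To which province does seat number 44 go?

Zeta

Priority for the next seat is population ÷ (√(s·(s+1))).
Priorities: Alpha 831.370, Beta 743.493, Gamma 911.094, Delta 849.706, Epsilon 806.995, Zeta 919.710.
Highest priority: Zeta.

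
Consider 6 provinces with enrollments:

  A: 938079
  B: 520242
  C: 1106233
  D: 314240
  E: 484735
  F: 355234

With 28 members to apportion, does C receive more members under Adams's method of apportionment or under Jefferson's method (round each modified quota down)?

Adams: A 6, B 4, C 8, D 3, E 4, F 3.
Jefferson: A 7, B 4, C 9, D 2, E 4, F 2.
C gets 8 under Adams and 9 under Jefferson.

Jefferson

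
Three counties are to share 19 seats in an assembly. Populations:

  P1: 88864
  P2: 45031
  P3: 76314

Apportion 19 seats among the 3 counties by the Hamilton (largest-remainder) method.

P1 8; P2 4; P3 7

Total 210209; standard divisor 210209/19 ≈ 11063.632.
Standard quotas: P1 8.0321, P2 4.0702, P3 6.8977.
Lower quotas: P1 8, P2 4, P3 6 (sum 18, leaving 1 seat).
Remainders in descending order: P3 0.8977, P2 0.0702, P1 0.0321.
Largest remainder: P3 receives the extra seat.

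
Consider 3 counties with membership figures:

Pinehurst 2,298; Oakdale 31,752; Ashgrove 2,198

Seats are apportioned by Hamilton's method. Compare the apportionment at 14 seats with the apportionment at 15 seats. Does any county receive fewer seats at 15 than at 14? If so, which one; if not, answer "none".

none

At 14 seats: Pinehurst 1, Oakdale 12, Ashgrove 1.
At 15 seats: Pinehurst 1, Oakdale 13, Ashgrove 1.
No county's allocation decreased.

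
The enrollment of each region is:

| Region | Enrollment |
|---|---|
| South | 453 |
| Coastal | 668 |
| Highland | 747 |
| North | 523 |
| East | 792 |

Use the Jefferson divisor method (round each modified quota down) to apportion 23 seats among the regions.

Standard divisor 3183/23 ≈ 138.391; standard quotas: South 3.273, Coastal 4.827, Highland 5.398, North 3.779, East 5.723.
Rounding down gives 3, 4, 5, 3, 5 = 20 seats, so the divisor must be adjusted.
With modified divisor 130: modified quotas South 3.485, Coastal 5.138, Highland 5.746, North 4.023, East 6.092.
Rounding down: South 3, Coastal 5, Highland 5, North 4, East 6 (total 23).

South 3, Coastal 5, Highland 5, North 4, East 6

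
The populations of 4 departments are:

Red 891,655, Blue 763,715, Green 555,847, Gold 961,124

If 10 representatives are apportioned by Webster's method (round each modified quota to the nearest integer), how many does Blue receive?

2

Standard divisor 3172341/10 ≈ 317234.1; standard quotas: Red 2.811, Blue 2.407, Green 1.752, Gold 3.030.
Rounding to the nearest integer gives Red 3, Blue 2, Green 2, Gold 3 — total 10, matching the house size, so no adjustment is needed.
Blue receives 2.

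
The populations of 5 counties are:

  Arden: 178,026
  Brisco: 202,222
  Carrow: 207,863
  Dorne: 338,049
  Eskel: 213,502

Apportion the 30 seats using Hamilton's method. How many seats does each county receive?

Arden 5; Brisco 5; Carrow 5; Dorne 9; Eskel 6

Standard divisor: 1139662 ÷ 30 ≈ 37988.733.
Standard quotas: Arden 4.6863, Brisco 5.3232, Carrow 5.4717, Dorne 8.8987, Eskel 5.6201.
Lower quotas: Arden 4, Brisco 5, Carrow 5, Dorne 8, Eskel 5 (sum 27, leaving 3 seats).
Remainders in descending order: Dorne 0.8987, Arden 0.6863, Eskel 0.6201, Carrow 0.4717, Brisco 0.3232.
The surplus seats go to Dorne, Arden, Eskel.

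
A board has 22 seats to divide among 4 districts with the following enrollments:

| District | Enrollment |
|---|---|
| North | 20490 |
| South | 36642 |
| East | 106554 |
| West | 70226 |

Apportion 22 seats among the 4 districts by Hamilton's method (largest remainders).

Standard divisor: 233912 ÷ 22 ≈ 10632.364.
Standard quotas: North 1.9271, South 3.4463, East 10.0217, West 6.6049.
Lower quotas: North 1, South 3, East 10, West 6 (sum 20, leaving 2 seats).
Remainders in descending order: North 0.9271, West 0.6049, South 0.4463, East 0.0217.
Largest remainders: North, West receive the extra seats.

North 2, South 3, East 10, West 7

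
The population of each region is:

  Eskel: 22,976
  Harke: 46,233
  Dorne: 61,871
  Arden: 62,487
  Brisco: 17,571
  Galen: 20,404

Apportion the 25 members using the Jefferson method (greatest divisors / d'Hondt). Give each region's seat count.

Standard divisor 231542/25 ≈ 9261.68; standard quotas: Eskel 2.481, Harke 4.992, Dorne 6.680, Arden 6.747, Brisco 1.897, Galen 2.203.
Rounding down gives 2, 4, 6, 6, 1, 2 = 21 seats, so the divisor must be adjusted.
With modified divisor 8300: modified quotas Eskel 2.768, Harke 5.570, Dorne 7.454, Arden 7.529, Brisco 2.117, Galen 2.458.
Rounding down: Eskel 2, Harke 5, Dorne 7, Arden 7, Brisco 2, Galen 2 (total 25).

Eskel 2, Harke 5, Dorne 7, Arden 7, Brisco 2, Galen 2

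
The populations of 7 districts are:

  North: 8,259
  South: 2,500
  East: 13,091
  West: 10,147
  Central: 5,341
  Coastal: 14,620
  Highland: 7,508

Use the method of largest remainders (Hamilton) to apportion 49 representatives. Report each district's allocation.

The standard divisor is 61466/49 ≈ 1254.408.
Standard quotas: North 6.5840, South 1.9930, East 10.4360, West 8.0891, Central 4.2578, Coastal 11.6549, Highland 5.9853.
Lower quotas: North 6, South 1, East 10, West 8, Central 4, Coastal 11, Highland 5 (sum 45, leaving 4 seats).
Remainders in descending order: South 0.9930, Highland 0.9853, Coastal 0.6549, North 0.5840, East 0.4360, Central 0.2578, West 0.0891.
The surplus seats go to South, Highland, Coastal, North.

North: 7; South: 2; East: 10; West: 8; Central: 4; Coastal: 12; Highland: 6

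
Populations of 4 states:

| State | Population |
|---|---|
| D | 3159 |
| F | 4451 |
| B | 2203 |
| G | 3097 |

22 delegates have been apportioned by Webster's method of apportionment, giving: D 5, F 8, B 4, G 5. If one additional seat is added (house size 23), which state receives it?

D

Priority for the next seat is population ÷ (current seats + 0.5).
Priorities: D 574.364, F 523.647, B 489.556, G 563.091.
Highest priority: D.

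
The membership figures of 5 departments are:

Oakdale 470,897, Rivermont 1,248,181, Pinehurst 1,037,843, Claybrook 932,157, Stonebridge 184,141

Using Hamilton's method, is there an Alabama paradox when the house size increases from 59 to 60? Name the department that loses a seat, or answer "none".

At 59 seats: Oakdale 7, Rivermont 19, Pinehurst 16, Claybrook 14, Stonebridge 3.
At 60 seats: Oakdale 7, Rivermont 19, Pinehurst 16, Claybrook 15, Stonebridge 3.
No department's allocation decreased.

none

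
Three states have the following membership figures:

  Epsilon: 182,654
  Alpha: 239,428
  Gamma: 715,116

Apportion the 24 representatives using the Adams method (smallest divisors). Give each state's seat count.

Epsilon 4, Alpha 5, Gamma 15

Standard divisor 1137198/24 ≈ 47383.25; standard quotas: Epsilon 3.855, Alpha 5.053, Gamma 15.092.
Rounding up gives 4, 6, 16 = 26 seats, so the divisor must be adjusted.
With modified divisor 49500: modified quotas Epsilon 3.690, Alpha 4.837, Gamma 14.447.
Rounding up: Epsilon 4, Alpha 5, Gamma 15 (total 24).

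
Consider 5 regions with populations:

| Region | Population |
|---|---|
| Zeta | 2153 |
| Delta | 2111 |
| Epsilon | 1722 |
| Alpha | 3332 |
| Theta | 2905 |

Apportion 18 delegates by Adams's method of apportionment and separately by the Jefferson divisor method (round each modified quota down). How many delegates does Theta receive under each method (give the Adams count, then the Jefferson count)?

4 and 5

Adams: Zeta 3, Delta 3, Epsilon 3, Alpha 5, Theta 4.
Jefferson: Zeta 3, Delta 3, Epsilon 2, Alpha 5, Theta 5.
Theta gets 4 under Adams and 5 under Jefferson.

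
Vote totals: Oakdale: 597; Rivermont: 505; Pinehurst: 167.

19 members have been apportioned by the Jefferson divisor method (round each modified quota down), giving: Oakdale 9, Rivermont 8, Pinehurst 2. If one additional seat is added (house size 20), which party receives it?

Priority for the next seat is population ÷ (current seats + 1).
Priorities: Oakdale 59.700, Rivermont 56.111, Pinehurst 55.667.
Highest priority: Oakdale.

Oakdale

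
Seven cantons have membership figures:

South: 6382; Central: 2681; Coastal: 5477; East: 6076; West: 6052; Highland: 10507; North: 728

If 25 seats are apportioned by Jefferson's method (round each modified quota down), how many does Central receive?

Standard divisor 37903/25 ≈ 1516.12; standard quotas: South 4.209, Central 1.768, Coastal 3.613, East 4.008, West 3.992, Highland 6.930, North 0.480.
Rounding down gives 4, 1, 3, 4, 3, 6, 0 = 21 seats, so the divisor must be adjusted.
With modified divisor 1327: modified quotas South 4.809, Central 2.020, Coastal 4.127, East 4.579, West 4.561, Highland 7.918, North 0.549.
Rounding down: South 4, Central 2, Coastal 4, East 4, West 4, Highland 7, North 0 (total 25).
Central receives 2.

2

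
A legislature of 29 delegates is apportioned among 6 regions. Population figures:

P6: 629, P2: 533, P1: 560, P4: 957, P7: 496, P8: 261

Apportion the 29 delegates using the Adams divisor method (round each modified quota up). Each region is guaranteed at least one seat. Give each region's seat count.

Standard divisor 3436/29 ≈ 118.483; standard quotas: P6 5.309, P2 4.499, P1 4.726, P4 8.077, P7 4.186, P8 2.203.
Rounding up gives 6, 5, 5, 9, 5, 3 = 33 seats, so the divisor must be adjusted.
With modified divisor 132: modified quotas P6 4.765, P2 4.038, P1 4.242, P4 7.250, P7 3.758, P8 1.977.
Rounding up: P6 5, P2 5, P1 5, P4 8, P7 4, P8 2 (total 29).

P6 5; P2 5; P1 5; P4 8; P7 4; P8 2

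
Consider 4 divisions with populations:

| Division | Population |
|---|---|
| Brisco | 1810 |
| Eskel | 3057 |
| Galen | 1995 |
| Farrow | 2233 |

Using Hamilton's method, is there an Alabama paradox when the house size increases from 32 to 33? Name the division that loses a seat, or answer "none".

none

At 32 seats: Brisco 6, Eskel 11, Galen 7, Farrow 8.
At 33 seats: Brisco 7, Eskel 11, Galen 7, Farrow 8.
No division's allocation decreased.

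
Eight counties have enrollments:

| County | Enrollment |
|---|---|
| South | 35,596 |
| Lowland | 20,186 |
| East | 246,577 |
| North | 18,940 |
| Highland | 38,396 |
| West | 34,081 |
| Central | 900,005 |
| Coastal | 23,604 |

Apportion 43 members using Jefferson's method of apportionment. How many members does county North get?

0

Standard divisor 1317385/43 ≈ 30636.86; standard quotas: South 1.162, Lowland 0.659, East 8.048, North 0.618, Highland 1.253, West 1.112, Central 29.377, Coastal 0.770.
Rounding down gives 1, 0, 8, 0, 1, 1, 29, 0 = 40 seats, so the divisor must be adjusted.
With modified divisor 27800: modified quotas South 1.280, Lowland 0.726, East 8.870, North 0.681, Highland 1.381, West 1.226, Central 32.374, Coastal 0.849.
Rounding down: South 1, Lowland 0, East 8, North 0, Highland 1, West 1, Central 32, Coastal 0 (total 43).
North receives 0.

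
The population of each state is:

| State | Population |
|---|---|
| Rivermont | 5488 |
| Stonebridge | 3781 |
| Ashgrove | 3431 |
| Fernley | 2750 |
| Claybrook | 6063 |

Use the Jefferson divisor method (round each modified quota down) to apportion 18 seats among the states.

Rivermont 5, Stonebridge 3, Ashgrove 3, Fernley 2, Claybrook 5

Standard divisor 21513/18 ≈ 1195.167; standard quotas: Rivermont 4.592, Stonebridge 3.164, Ashgrove 2.871, Fernley 2.301, Claybrook 5.073.
Rounding down gives 4, 3, 2, 2, 5 = 16 seats, so the divisor must be adjusted.
With modified divisor 1050: modified quotas Rivermont 5.227, Stonebridge 3.601, Ashgrove 3.268, Fernley 2.619, Claybrook 5.774.
Rounding down: Rivermont 5, Stonebridge 3, Ashgrove 3, Fernley 2, Claybrook 5 (total 18).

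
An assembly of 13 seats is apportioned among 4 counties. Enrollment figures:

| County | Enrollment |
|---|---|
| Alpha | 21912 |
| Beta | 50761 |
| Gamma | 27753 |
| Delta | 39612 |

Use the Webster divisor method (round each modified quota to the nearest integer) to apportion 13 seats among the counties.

Alpha 2; Beta 5; Gamma 2; Delta 4

Standard divisor 140038/13 ≈ 10772.154; standard quotas: Alpha 2.034, Beta 4.712, Gamma 2.576, Delta 3.677.
Rounding to the nearest integer gives 2, 5, 3, 4 = 14 seats, so the divisor must be adjusted.
With modified divisor 11200: modified quotas Alpha 1.956, Beta 4.532, Gamma 2.478, Delta 3.537.
Rounding to the nearest integer: Alpha 2, Beta 5, Gamma 2, Delta 4 (total 13).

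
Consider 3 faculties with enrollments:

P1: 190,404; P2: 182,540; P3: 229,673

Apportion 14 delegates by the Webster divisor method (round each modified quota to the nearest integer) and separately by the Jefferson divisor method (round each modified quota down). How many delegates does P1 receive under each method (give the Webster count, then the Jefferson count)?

Webster: P1 5, P2 4, P3 5.
Jefferson: P1 4, P2 4, P3 6.
P1 gets 5 under Webster and 4 under Jefferson.

5 and 4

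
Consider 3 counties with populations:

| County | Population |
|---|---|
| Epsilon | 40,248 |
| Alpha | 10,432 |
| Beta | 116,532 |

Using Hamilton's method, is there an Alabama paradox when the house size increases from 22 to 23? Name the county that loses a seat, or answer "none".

Alpha

At 22 seats: Epsilon 5, Alpha 2, Beta 15.
At 23 seats: Epsilon 6, Alpha 1, Beta 16.
Alpha drops from 2 to 1.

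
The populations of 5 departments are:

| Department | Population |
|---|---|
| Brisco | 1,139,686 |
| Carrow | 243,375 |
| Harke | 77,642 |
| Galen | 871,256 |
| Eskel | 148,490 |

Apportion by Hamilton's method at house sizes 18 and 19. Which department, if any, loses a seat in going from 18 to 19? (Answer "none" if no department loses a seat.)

At 18 seats: Brisco 8, Carrow 2, Harke 1, Galen 6, Eskel 1.
At 19 seats: Brisco 9, Carrow 2, Harke 0, Galen 7, Eskel 1.
Harke drops from 1 to 0.

Harke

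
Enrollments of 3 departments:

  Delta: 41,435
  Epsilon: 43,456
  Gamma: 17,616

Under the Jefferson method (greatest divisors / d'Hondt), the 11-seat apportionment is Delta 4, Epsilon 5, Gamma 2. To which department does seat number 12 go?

Priority for the next seat is population ÷ (current seats + 1).
Priorities: Delta 8287.000, Epsilon 7242.667, Gamma 5872.000.
Highest priority: Delta.

Delta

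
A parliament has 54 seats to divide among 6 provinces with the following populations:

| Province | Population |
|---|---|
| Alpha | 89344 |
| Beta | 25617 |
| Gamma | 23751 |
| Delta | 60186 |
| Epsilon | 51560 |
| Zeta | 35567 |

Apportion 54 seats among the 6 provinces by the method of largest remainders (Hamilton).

Standard divisor: 286025 ÷ 54 ≈ 5296.759.
Standard quotas: Alpha 16.8677, Beta 4.8364, Gamma 4.4841, Delta 11.3628, Epsilon 9.7343, Zeta 6.7149.
Lower quotas: Alpha 16, Beta 4, Gamma 4, Delta 11, Epsilon 9, Zeta 6 (sum 50, leaving 4 seats).
Remainders in descending order: Alpha 0.8677, Beta 0.8364, Epsilon 0.7343, Zeta 0.7149, Gamma 0.4841, Delta 0.3628.
The surplus seats go to Alpha, Beta, Epsilon, Zeta.

Alpha 17; Beta 5; Gamma 4; Delta 11; Epsilon 10; Zeta 7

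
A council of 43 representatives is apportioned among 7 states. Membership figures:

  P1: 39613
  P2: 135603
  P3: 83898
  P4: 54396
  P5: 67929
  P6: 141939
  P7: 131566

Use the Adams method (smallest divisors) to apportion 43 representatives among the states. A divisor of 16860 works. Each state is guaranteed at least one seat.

With modified divisor 16860: modified quotas P1 2.350, P2 8.043, P3 4.976, P4 3.226, P5 4.029, P6 8.419, P7 7.803.
Rounding up: P1 3, P2 9, P3 5, P4 4, P5 5, P6 9, P7 8 (total 43).

P1=3; P2=9; P3=5; P4=4; P5=5; P6=9; P7=8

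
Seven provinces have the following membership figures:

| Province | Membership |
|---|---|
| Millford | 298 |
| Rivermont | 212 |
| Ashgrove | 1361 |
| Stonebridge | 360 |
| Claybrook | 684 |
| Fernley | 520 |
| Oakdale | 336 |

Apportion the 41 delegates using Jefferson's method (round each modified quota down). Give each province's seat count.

Millford: 3, Rivermont: 2, Ashgrove: 15, Stonebridge: 4, Claybrook: 8, Fernley: 6, Oakdale: 3

Standard divisor 3771/41 ≈ 91.976; standard quotas: Millford 3.240, Rivermont 2.305, Ashgrove 14.797, Stonebridge 3.914, Claybrook 7.437, Fernley 5.654, Oakdale 3.653.
Rounding down gives 3, 2, 14, 3, 7, 5, 3 = 37 seats, so the divisor must be adjusted.
With modified divisor 85.28: modified quotas Millford 3.494, Rivermont 2.486, Ashgrove 15.959, Stonebridge 4.221, Claybrook 8.021, Fernley 6.098, Oakdale 3.940.
Rounding down: Millford 3, Rivermont 2, Ashgrove 15, Stonebridge 4, Claybrook 8, Fernley 6, Oakdale 3 (total 41).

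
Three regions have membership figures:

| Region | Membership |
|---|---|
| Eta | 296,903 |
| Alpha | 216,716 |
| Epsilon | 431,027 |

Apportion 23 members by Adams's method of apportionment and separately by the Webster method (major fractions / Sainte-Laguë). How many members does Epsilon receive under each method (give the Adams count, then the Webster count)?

Adams: Eta 7, Alpha 6, Epsilon 10.
Webster: Eta 7, Alpha 5, Epsilon 11.
Epsilon gets 10 under Adams and 11 under Webster.

10 and 11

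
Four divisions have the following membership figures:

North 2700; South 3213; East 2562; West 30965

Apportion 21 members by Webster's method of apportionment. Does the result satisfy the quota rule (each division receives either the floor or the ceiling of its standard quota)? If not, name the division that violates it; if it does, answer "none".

none

Standard quotas: North 1.438, South 1.711, East 1.364, West 16.487.
Webster allocation: North 1, South 2, East 1, West 17.
Every allocation lies between the lower and upper quota.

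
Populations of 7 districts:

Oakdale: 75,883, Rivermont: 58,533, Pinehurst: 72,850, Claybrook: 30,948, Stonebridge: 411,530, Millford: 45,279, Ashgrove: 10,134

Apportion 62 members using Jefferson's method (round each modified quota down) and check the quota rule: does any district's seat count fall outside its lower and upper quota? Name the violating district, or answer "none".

Stonebridge

Standard quotas: Oakdale 6.672, Rivermont 5.146, Pinehurst 6.405, Claybrook 2.721, Stonebridge 36.183, Millford 3.981, Ashgrove 0.891.
Jefferson allocation: Oakdale 7, Rivermont 5, Pinehurst 6, Claybrook 2, Stonebridge 38, Millford 4, Ashgrove 0.
Stonebridge has quota 36.183 (lower 36, upper 37) but receives 38 — outside the quota interval.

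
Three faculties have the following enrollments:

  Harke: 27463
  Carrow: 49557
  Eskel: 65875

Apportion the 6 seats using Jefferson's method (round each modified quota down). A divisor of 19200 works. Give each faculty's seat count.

Harke 1, Carrow 2, Eskel 3

With modified divisor 19200: modified quotas Harke 1.430, Carrow 2.581, Eskel 3.431.
Rounding down: Harke 1, Carrow 2, Eskel 3 (total 6).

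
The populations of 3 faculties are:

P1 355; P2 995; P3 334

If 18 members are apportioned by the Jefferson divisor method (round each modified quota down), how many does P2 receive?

11

Standard divisor 1684/18 ≈ 93.556; standard quotas: P1 3.795, P2 10.635, P3 3.570.
Rounding down gives 3, 10, 3 = 16 seats, so the divisor must be adjusted.
With modified divisor 86: modified quotas P1 4.128, P2 11.570, P3 3.884.
Rounding down: P1 4, P2 11, P3 3 (total 18).
P2 receives 11.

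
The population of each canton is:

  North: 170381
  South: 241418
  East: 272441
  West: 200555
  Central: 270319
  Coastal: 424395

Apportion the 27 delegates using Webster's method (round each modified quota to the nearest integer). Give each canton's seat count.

Standard divisor 1579509/27 ≈ 58500.333; standard quotas: North 2.912, South 4.127, East 4.657, West 3.428, Central 4.621, Coastal 7.255.
Rounding to the nearest integer gives North 3, South 4, East 5, West 3, Central 5, Coastal 7 — total 27, matching the house size, so no adjustment is needed.

North: 3, South: 4, East: 5, West: 3, Central: 5, Coastal: 7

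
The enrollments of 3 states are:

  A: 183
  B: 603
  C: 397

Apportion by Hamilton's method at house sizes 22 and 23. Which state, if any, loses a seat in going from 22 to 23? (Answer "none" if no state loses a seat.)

A

At 22 seats: A 4, B 11, C 7.
At 23 seats: A 3, B 12, C 8.
A drops from 4 to 3.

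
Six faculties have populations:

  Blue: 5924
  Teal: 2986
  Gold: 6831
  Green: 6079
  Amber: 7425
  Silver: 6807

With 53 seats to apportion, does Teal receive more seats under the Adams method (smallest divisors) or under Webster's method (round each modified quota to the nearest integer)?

Adams

Adams: Blue 8, Teal 5, Gold 10, Green 9, Amber 11, Silver 10.
Webster: Blue 9, Teal 4, Gold 10, Green 9, Amber 11, Silver 10.
Teal gets 5 under Adams and 4 under Webster.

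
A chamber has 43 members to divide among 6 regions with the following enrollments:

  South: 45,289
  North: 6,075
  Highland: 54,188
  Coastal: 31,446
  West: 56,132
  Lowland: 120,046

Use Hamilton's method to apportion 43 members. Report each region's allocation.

South 6, North 1, Highland 7, Coastal 4, West 8, Lowland 17

Standard divisor: 313176 ÷ 43 ≈ 7283.163.
Standard quotas: South 6.2183, North 0.8341, Highland 7.4402, Coastal 4.3176, West 7.7071, Lowland 16.4827.
Lower quotas: South 6, North 0, Highland 7, Coastal 4, West 7, Lowland 16 (sum 40, leaving 3 seats).
Remainders in descending order: North 0.8341, West 0.7071, Lowland 0.4827, Highland 0.4402, Coastal 0.3176, South 0.2183.
Largest remainders: North, West, Lowland receive the extra seats.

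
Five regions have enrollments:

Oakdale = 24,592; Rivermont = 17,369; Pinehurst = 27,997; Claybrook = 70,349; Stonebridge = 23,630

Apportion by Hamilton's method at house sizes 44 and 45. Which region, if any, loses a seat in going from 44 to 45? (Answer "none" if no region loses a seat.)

none

At 44 seats: Oakdale 7, Rivermont 5, Pinehurst 7, Claybrook 19, Stonebridge 6.
At 45 seats: Oakdale 7, Rivermont 5, Pinehurst 8, Claybrook 19, Stonebridge 6.
No region's allocation decreased.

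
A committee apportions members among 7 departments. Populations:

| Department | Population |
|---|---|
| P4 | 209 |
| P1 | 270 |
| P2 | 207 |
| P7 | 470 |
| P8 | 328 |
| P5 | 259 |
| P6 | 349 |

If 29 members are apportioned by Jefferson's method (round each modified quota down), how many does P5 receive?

Standard divisor 2092/29 ≈ 72.138; standard quotas: P4 2.897, P1 3.743, P2 2.870, P7 6.515, P8 4.547, P5 3.590, P6 4.838.
Rounding down gives 2, 3, 2, 6, 4, 3, 4 = 24 seats, so the divisor must be adjusted.
With modified divisor 66: modified quotas P4 3.167, P1 4.091, P2 3.136, P7 7.121, P8 4.970, P5 3.924, P6 5.288.
Rounding down: P4 3, P1 4, P2 3, P7 7, P8 4, P5 3, P6 5 (total 29).
P5 receives 3.

3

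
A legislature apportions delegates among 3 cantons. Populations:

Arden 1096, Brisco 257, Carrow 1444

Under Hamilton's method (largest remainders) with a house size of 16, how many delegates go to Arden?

6

Total 2797; standard divisor 2797/16 ≈ 174.812.
Standard quotas: Arden 6.270, Brisco 1.470, Carrow 8.260.
Lower quotas: Arden 6, Brisco 1, Carrow 8 (sum 15, leaving 1 seat).
Remainders in descending order: Brisco 0.470, Arden 0.270, Carrow 0.260.
The surplus seat goes to Brisco.
Arden receives 6.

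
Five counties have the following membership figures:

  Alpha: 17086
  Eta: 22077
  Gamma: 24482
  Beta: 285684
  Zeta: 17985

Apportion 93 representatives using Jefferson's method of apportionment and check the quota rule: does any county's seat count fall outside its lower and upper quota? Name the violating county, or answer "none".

Beta

Standard quotas: Alpha 4.326, Eta 5.590, Gamma 6.199, Beta 72.332, Zeta 4.554.
Jefferson allocation: Alpha 4, Eta 5, Gamma 6, Beta 74, Zeta 4.
Beta has quota 72.332 (lower 72, upper 73) but receives 74 — outside the quota interval.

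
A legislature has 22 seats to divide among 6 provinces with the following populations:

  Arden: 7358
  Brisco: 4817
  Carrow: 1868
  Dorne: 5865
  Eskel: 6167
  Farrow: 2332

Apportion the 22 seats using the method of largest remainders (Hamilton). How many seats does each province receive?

Total 28407; standard divisor 28407/22 ≈ 1291.227.
Standard quotas: Arden 5.6985, Brisco 3.7306, Carrow 1.4467, Dorne 4.5422, Eskel 4.7761, Farrow 1.8060.
Lower quotas: Arden 5, Brisco 3, Carrow 1, Dorne 4, Eskel 4, Farrow 1 (sum 18, leaving 4 seats).
Remainders in descending order: Farrow 0.8060, Eskel 0.7761, Brisco 0.7306, Arden 0.6985, Dorne 0.5422, Carrow 0.4467.
Largest remainders: Farrow, Eskel, Brisco, Arden receive the extra seats.

Arden 6, Brisco 4, Carrow 1, Dorne 4, Eskel 5, Farrow 2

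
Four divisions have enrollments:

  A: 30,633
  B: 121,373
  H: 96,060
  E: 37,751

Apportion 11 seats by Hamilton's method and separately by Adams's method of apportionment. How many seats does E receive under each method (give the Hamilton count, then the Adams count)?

1 and 2

Hamilton: A 1, B 5, H 4, E 1.
Adams: A 1, B 4, H 4, E 2.
E gets 1 under Hamilton and 2 under Adams.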